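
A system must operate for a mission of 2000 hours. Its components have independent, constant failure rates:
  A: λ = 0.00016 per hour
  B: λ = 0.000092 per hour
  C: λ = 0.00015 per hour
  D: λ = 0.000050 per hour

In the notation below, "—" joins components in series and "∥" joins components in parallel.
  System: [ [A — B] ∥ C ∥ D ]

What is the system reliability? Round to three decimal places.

R(A) = exp(−0.00016 × 2000) = 0.72615
R(B) = exp(−0.000092 × 2000) = 0.83194
R(C) = exp(−0.00015 × 2000) = 0.74082
R(D) = exp(−0.000050 × 2000) = 0.90484
Series (A and B): 0.72615 × 0.83194 = 0.60411
Parallel ([0.60411], C, and D): 1 − (1 − 0.60411)(1 − 0.74082)(1 − 0.90484) = 0.990

0.990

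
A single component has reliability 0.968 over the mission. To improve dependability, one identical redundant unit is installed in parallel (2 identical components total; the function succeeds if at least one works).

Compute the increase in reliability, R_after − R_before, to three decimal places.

0.031

R_before = 0.968
R_after = 1 − (1 − 0.968)^2 = 0.999
ΔR = 0.999 − 0.968 = 0.031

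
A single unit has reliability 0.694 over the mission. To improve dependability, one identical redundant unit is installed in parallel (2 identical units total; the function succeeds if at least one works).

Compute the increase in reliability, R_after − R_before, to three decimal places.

0.212

R_before = 0.694
R_after = 1 − (1 − 0.694)^2 = 0.906
ΔR = 0.906 − 0.694 = 0.212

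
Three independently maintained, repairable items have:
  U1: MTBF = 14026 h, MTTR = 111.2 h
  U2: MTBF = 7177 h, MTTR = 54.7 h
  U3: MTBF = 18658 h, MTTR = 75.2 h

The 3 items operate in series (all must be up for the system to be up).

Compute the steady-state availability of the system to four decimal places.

0.9807

A(U1) = MTBF/(MTBF+MTTR) = 14026/(14026+111.2) = 0.992134
A(U2) = MTBF/(MTBF+MTTR) = 7177/(7177+54.7) = 0.992436
A(U3) = MTBF/(MTBF+MTTR) = 18658/(18658+75.2) = 0.995986
Series availability: 0.992134 × 0.992436 × 0.995986 = 0.9807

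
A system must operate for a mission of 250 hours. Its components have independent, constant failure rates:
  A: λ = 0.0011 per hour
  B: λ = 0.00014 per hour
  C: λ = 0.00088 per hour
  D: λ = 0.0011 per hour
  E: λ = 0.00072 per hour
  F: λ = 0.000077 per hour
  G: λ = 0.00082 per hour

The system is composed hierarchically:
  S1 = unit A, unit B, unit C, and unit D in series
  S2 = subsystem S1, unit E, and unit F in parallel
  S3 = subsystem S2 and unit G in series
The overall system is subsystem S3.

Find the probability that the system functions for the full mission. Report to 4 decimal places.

0.8132

R(A) = exp(−0.0011 × 250) = 0.759572
R(B) = exp(−0.00014 × 250) = 0.965605
R(C) = exp(−0.00088 × 250) = 0.802519
R(D) = exp(−0.0011 × 250) = 0.759572
R(E) = exp(−0.00072 × 250) = 0.835270
R(F) = exp(−0.000077 × 250) = 0.980934
R(G) = exp(−0.00082 × 250) = 0.814647
Series (A, B, C, and D): 0.759572 × 0.965605 × 0.802519 × 0.759572 = 0.447088
Parallel ([0.447088], E, and F): 1 − (1 − 0.447088)(1 − 0.835270)(1 − 0.980934) = 0.998263
Series ([0.998263] and G): 0.998263 × 0.814647 = 0.8132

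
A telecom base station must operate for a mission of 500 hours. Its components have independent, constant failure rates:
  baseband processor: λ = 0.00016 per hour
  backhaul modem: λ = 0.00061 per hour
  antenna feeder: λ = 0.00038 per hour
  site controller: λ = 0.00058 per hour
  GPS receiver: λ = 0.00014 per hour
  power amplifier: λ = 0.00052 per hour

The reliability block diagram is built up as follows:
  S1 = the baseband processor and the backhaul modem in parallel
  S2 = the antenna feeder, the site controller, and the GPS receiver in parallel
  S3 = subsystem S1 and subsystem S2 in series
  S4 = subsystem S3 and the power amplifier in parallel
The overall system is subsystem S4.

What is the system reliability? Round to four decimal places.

0.9947

R(baseband processor) = exp(−0.00016 × 500) = 0.923116
R(backhaul modem) = exp(−0.00061 × 500) = 0.737123
R(antenna feeder) = exp(−0.00038 × 500) = 0.826959
R(site controller) = exp(−0.00058 × 500) = 0.748264
R(GPS receiver) = exp(−0.00014 × 500) = 0.932394
R(power amplifier) = exp(−0.00052 × 500) = 0.771052
Parallel (baseband processor and backhaul modem): 1 − (1 − 0.923116)(1 − 0.737123) = 0.979789
Parallel (antenna feeder, site controller, and GPS receiver): 1 − (1 − 0.826959)(1 − 0.748264)(1 − 0.932394) = 0.997055
Series ([0.979789] and [0.997055]): 0.979789 × 0.997055 = 0.976904
Parallel ([0.976904] and power amplifier): 1 − (1 − 0.976904)(1 − 0.771052) = 0.9947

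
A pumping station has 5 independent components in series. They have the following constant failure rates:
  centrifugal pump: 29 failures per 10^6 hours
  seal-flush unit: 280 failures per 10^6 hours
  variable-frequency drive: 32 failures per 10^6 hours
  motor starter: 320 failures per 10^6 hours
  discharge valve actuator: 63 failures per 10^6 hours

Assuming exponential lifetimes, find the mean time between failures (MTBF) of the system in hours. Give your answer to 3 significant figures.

1380

Series of exponential components: λ_sys = Σ λ_i
λ_sys = 0.000029 + 0.00028 + 0.000032 + 0.00032 + 0.000063 = 7.2400e-04 /h
MTBF = 1 / λ_sys = 1380 h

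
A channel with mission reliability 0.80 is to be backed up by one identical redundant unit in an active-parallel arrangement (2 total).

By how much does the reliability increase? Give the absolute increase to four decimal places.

0.1600

R_before = 0.80
R_after = 1 − (1 − 0.80)^2 = 0.9600
ΔR = 0.9600 − 0.80 = 0.1600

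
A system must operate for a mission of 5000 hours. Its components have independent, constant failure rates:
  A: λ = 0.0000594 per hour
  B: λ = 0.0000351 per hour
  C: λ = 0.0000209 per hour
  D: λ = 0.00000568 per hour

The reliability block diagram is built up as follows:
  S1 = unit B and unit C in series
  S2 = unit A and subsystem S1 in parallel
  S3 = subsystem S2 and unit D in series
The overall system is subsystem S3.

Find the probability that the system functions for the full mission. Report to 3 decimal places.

R(A) = exp(−0.0000594 × 5000) = 0.74304
R(B) = exp(−0.0000351 × 5000) = 0.83904
R(C) = exp(−0.0000209 × 5000) = 0.90077
R(D) = exp(−0.00000568 × 5000) = 0.97200
Series (B and C): 0.83904 × 0.90077 = 0.75578
Parallel (A and [0.75578]): 1 − (1 − 0.74304)(1 − 0.75578) = 0.93725
Series ([0.93725] and D): 0.93725 × 0.97200 = 0.911

0.911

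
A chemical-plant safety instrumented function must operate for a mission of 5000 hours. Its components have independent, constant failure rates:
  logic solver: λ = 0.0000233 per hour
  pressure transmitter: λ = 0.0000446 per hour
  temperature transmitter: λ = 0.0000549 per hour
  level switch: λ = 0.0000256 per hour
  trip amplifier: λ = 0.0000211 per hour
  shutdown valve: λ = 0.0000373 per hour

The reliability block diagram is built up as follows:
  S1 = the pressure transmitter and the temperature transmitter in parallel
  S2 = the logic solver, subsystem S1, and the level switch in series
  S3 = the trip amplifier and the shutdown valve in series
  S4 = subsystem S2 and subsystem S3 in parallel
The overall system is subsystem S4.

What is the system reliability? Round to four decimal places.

R(logic solver) = exp(−0.0000233 × 5000) = 0.890030
R(pressure transmitter) = exp(−0.0000446 × 5000) = 0.800115
R(temperature transmitter) = exp(−0.0000549 × 5000) = 0.759952
R(level switch) = exp(−0.0000256 × 5000) = 0.879853
R(trip amplifier) = exp(−0.0000211 × 5000) = 0.899874
R(shutdown valve) = exp(−0.0000373 × 5000) = 0.829859
Parallel (pressure transmitter and temperature transmitter): 1 − (1 − 0.800115)(1 − 0.759952) = 0.952018
Series (logic solver, [0.952018], and level switch): 0.890030 × 0.952018 × 0.879853 = 0.745521
Series (trip amplifier and shutdown valve): 0.899874 × 0.829859 = 0.746769
Parallel ([0.745521] and [0.746769]): 1 − (1 − 0.745521)(1 − 0.746769) = 0.9356

0.9356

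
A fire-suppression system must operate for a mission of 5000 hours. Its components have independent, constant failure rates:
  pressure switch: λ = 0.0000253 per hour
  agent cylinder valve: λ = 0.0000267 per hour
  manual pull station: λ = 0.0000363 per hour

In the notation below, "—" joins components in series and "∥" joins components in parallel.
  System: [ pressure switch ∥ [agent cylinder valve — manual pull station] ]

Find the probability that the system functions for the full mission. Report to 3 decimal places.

0.968

R(pressure switch) = exp(−0.0000253 × 5000) = 0.88117
R(agent cylinder valve) = exp(−0.0000267 × 5000) = 0.87503
R(manual pull station) = exp(−0.0000363 × 5000) = 0.83402
Series (agent cylinder valve and manual pull station): 0.87503 × 0.83402 = 0.72979
Parallel (pressure switch and [0.72979]): 1 − (1 − 0.88117)(1 − 0.72979) = 0.968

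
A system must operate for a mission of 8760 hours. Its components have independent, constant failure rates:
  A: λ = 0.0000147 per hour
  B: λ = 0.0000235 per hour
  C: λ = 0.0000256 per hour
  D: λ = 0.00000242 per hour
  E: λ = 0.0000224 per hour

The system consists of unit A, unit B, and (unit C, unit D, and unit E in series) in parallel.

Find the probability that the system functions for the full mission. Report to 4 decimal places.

0.9920

R(A) = exp(−0.0000147 × 8760) = 0.879174
R(B) = exp(−0.0000235 × 8760) = 0.813947
R(C) = exp(−0.0000256 × 8760) = 0.799111
R(D) = exp(−0.00000242 × 8760) = 0.979024
R(E) = exp(−0.0000224 × 8760) = 0.821828
Series (C, D, and E): 0.799111 × 0.979024 × 0.821828 = 0.642956
Parallel (A, B, and [0.642956]): 1 − (1 − 0.879174)(1 − 0.813947)(1 − 0.642956) = 0.9920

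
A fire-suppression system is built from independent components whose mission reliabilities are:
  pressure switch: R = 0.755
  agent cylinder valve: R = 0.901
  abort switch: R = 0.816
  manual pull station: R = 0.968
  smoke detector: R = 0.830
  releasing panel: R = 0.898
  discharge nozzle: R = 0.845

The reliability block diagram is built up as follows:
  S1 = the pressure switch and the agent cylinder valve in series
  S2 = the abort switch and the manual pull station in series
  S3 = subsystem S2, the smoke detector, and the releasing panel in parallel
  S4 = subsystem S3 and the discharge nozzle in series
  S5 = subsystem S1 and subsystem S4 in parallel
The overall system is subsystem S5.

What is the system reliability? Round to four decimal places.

Series (pressure switch and agent cylinder valve): 0.755000 × 0.901000 = 0.680255
Series (abort switch and manual pull station): 0.816000 × 0.968000 = 0.789888
Parallel ([0.789888], smoke detector, and releasing panel): 1 − (1 − 0.789888)(1 − 0.830000)(1 − 0.898000) = 0.996357
Series ([0.996357] and discharge nozzle): 0.996357 × 0.845000 = 0.841922
Parallel ([0.680255] and [0.841922]): 1 − (1 − 0.680255)(1 − 0.841922) = 0.9495

0.9495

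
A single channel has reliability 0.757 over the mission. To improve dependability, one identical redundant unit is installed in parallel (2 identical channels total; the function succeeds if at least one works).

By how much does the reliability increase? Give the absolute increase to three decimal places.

R_before = 0.757
R_after = 1 − (1 − 0.757)^2 = 0.941
ΔR = 0.941 − 0.757 = 0.184

0.184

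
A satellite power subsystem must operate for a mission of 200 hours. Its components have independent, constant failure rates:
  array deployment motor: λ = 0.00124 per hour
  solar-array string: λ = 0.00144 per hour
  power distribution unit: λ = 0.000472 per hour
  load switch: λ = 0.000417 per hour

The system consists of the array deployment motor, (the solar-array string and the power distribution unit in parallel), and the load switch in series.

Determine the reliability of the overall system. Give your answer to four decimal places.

R(array deployment motor) = exp(−0.00124 × 200) = 0.780360
R(solar-array string) = exp(−0.00144 × 200) = 0.749762
R(power distribution unit) = exp(−0.000472 × 200) = 0.909919
R(load switch) = exp(−0.000417 × 200) = 0.919983
Parallel (solar-array string and power distribution unit): 1 − (1 − 0.749762)(1 − 0.909919) = 0.977458
Series (array deployment motor, [0.977458], and load switch): 0.780360 × 0.977458 × 0.919983 = 0.7017

0.7017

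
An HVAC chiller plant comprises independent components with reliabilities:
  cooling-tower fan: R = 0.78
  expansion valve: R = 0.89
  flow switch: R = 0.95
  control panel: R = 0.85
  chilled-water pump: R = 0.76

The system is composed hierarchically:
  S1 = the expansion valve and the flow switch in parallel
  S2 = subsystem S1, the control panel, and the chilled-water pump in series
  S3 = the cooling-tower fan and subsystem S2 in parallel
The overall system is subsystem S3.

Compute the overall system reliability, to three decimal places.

Parallel (expansion valve and flow switch): 1 − (1 − 0.89000)(1 − 0.95000) = 0.99450
Series ([0.99450], control panel, and chilled-water pump): 0.99450 × 0.85000 × 0.76000 = 0.64245
Parallel (cooling-tower fan and [0.64245]): 1 − (1 − 0.78000)(1 − 0.64245) = 0.921

0.921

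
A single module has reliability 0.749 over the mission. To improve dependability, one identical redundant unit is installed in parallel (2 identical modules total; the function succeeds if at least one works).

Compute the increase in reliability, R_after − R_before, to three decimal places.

R_before = 0.749
R_after = 1 − (1 − 0.749)^2 = 0.937
ΔR = 0.937 − 0.749 = 0.188

0.188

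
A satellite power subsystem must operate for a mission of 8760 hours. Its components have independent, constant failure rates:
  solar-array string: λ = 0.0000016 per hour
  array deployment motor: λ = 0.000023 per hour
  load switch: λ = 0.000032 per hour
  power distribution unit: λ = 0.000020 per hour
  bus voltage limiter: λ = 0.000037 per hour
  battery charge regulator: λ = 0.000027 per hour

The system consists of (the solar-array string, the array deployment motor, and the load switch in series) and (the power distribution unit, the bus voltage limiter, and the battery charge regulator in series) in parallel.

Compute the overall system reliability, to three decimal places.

R(solar-array string) = exp(−0.0000016 × 8760) = 0.98608
R(array deployment motor) = exp(−0.000023 × 8760) = 0.81752
R(load switch) = exp(−0.000032 × 8760) = 0.75554
R(power distribution unit) = exp(−0.000020 × 8760) = 0.83929
R(bus voltage limiter) = exp(−0.000037 × 8760) = 0.72316
R(battery charge regulator) = exp(−0.000027 × 8760) = 0.78937
Series (solar-array string, array deployment motor, and load switch): 0.98608 × 0.81752 × 0.75554 = 0.60907
Series (power distribution unit, bus voltage limiter, and battery charge regulator): 0.83929 × 0.72316 × 0.78937 = 0.47910
Parallel ([0.60907] and [0.47910]): 1 − (1 − 0.60907)(1 − 0.47910) = 0.796

0.796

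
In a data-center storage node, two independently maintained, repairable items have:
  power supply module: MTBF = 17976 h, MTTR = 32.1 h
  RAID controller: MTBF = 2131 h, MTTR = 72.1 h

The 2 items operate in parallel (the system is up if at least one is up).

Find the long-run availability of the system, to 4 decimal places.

A(power supply module) = MTBF/(MTBF+MTTR) = 17976/(17976+32.1) = 0.998217
A(RAID controller) = MTBF/(MTBF+MTTR) = 2131/(2131+72.1) = 0.967273
Parallel availability: 1 − (1 − 0.998217)(1 − 0.967273) = 0.9999

0.9999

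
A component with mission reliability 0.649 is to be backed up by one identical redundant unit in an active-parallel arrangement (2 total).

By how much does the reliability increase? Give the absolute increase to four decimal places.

R_before = 0.649
R_after = 1 − (1 − 0.649)^2 = 0.8768
ΔR = 0.8768 − 0.649 = 0.2278

0.2278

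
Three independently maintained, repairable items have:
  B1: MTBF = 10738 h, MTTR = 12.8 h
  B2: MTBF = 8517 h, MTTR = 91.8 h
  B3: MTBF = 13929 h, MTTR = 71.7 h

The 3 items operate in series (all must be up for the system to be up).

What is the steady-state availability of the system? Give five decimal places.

A(B1) = MTBF/(MTBF+MTTR) = 10738/(10738+12.8) = 0.998809
A(B2) = MTBF/(MTBF+MTTR) = 8517/(8517+91.8) = 0.989336
A(B3) = MTBF/(MTBF+MTTR) = 13929/(13929+71.7) = 0.994879
Series availability: 0.998809 × 0.989336 × 0.994879 = 0.98310

0.98310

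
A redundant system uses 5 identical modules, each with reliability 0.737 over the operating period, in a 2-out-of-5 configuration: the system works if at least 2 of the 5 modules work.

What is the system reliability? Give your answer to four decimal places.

R = Σ_{i=2}^{5} C(5,i) p^i (1−p)^{5−i} with p = 0.737
C(5,2)·0.737^2·0.263^3 = 0.098810
C(5,3)·0.737^3·0.263^2 = 0.276894
C(5,4)·0.737^4·0.263^1 = 0.387968
C(5,5)·0.737^5·0.263^0 = 0.217439
Sum = 0.9811

0.9811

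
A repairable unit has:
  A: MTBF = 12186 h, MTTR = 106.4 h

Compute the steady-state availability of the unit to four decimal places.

0.9913

A(A) = MTBF/(MTBF+MTTR) = 12186/(12186+106.4) = 0.9913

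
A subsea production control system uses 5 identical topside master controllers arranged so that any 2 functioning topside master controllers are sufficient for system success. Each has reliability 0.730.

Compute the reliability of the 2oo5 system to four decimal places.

0.9792

R = Σ_{i=2}^{5} C(5,i) p^i (1−p)^{5−i} with p = 0.730
C(5,2)·0.730^2·0.270^3 = 0.104891
C(5,3)·0.730^3·0.270^2 = 0.283593
C(5,4)·0.730^4·0.270^1 = 0.383376
C(5,5)·0.730^5·0.270^0 = 0.207307
Sum = 0.9792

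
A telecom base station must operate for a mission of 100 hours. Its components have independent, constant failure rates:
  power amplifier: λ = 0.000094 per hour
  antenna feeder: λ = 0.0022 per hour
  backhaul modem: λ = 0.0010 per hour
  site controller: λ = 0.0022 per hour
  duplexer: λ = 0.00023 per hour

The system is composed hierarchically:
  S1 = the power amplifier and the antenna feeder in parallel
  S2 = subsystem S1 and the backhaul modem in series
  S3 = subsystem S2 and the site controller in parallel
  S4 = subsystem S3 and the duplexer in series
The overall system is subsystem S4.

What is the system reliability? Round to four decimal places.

0.9586

R(power amplifier) = exp(−0.000094 × 100) = 0.990644
R(antenna feeder) = exp(−0.0022 × 100) = 0.802519
R(backhaul modem) = exp(−0.0010 × 100) = 0.904837
R(site controller) = exp(−0.0022 × 100) = 0.802519
R(duplexer) = exp(−0.00023 × 100) = 0.977262
Parallel (power amplifier and antenna feeder): 1 − (1 − 0.990644)(1 − 0.802519) = 0.998152
Series ([0.998152] and backhaul modem): 0.998152 × 0.904837 = 0.903165
Parallel ([0.903165] and site controller): 1 − (1 − 0.903165)(1 − 0.802519) = 0.980877
Series ([0.980877] and duplexer): 0.980877 × 0.977262 = 0.9586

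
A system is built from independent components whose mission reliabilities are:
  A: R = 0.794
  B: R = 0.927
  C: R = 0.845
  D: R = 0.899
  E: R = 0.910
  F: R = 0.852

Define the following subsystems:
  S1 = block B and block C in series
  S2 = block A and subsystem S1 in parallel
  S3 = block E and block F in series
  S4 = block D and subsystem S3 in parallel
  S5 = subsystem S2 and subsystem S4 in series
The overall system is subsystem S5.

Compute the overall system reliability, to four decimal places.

Series (B and C): 0.927000 × 0.845000 = 0.783315
Parallel (A and [0.783315]): 1 − (1 − 0.794000)(1 − 0.783315) = 0.955363
Series (E and F): 0.910000 × 0.852000 = 0.775320
Parallel (D and [0.775320]): 1 − (1 − 0.899000)(1 − 0.775320) = 0.977307
Series ([0.955363] and [0.977307]): 0.955363 × 0.977307 = 0.9337

0.9337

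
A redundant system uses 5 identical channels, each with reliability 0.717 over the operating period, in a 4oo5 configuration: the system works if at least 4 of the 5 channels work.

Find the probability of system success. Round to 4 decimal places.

0.5635

R = Σ_{i=4}^{5} C(5,i) p^i (1−p)^{5−i} with p = 0.717
C(5,4)·0.717^4·0.283^1 = 0.373967
C(5,5)·0.717^5·0.283^0 = 0.189494
Sum = 0.5635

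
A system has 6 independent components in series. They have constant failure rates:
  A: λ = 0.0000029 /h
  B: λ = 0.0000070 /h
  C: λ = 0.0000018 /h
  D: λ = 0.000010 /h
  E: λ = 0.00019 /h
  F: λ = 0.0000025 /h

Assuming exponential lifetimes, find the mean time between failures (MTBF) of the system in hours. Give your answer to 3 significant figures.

4670

Series of exponential components: λ_sys = Σ λ_i
λ_sys = 0.0000029 + 0.0000070 + 0.0000018 + 0.000010 + 0.00019 + 0.0000025 = 2.1420e-04 /h
MTBF = 1 / λ_sys = 4670 h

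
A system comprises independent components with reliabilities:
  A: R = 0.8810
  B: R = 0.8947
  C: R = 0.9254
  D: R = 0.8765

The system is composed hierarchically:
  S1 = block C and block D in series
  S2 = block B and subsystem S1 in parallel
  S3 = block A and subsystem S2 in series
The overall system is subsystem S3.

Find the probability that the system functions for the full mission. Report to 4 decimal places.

0.8635

Series (C and D): 0.925400 × 0.876500 = 0.811113
Parallel (B and [0.811113]): 1 − (1 − 0.894700)(1 − 0.811113) = 0.980110
Series (A and [0.980110]): 0.881000 × 0.980110 = 0.8635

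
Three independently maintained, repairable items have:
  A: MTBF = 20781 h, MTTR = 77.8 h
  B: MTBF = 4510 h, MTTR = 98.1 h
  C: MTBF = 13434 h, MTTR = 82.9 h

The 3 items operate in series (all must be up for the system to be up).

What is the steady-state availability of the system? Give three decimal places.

0.969

A(A) = MTBF/(MTBF+MTTR) = 20781/(20781+77.8) = 0.996270
A(B) = MTBF/(MTBF+MTTR) = 4510/(4510+98.1) = 0.978711
A(C) = MTBF/(MTBF+MTTR) = 13434/(13434+82.9) = 0.993867
Series availability: 0.996270 × 0.978711 × 0.993867 = 0.969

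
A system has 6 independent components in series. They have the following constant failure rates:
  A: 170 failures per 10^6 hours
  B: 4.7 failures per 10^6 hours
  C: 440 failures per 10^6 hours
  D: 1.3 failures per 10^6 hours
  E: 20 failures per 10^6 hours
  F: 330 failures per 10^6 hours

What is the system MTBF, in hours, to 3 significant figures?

Series of exponential components: λ_sys = Σ λ_i
λ_sys = 0.00017 + 0.0000047 + 0.00044 + 0.0000013 + 0.000020 + 0.00033 = 9.6600e-04 /h
MTBF = 1 / λ_sys = 1040 h

1040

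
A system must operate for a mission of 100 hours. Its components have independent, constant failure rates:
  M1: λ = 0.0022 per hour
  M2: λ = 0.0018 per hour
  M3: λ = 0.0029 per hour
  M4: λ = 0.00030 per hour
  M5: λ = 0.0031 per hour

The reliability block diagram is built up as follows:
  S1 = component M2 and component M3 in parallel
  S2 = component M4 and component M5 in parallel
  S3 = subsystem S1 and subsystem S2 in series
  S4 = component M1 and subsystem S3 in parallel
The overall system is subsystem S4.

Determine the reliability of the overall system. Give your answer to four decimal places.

0.9903

R(M1) = exp(−0.0022 × 100) = 0.802519
R(M2) = exp(−0.0018 × 100) = 0.835270
R(M3) = exp(−0.0029 × 100) = 0.748264
R(M4) = exp(−0.00030 × 100) = 0.970446
R(M5) = exp(−0.0031 × 100) = 0.733447
Parallel (M2 and M3): 1 − (1 − 0.835270)(1 − 0.748264) = 0.958532
Parallel (M4 and M5): 1 − (1 − 0.970446)(1 − 0.733447) = 0.992122
Series ([0.958532] and [0.992122]): 0.958532 × 0.992122 = 0.950981
Parallel (M1 and [0.950981]): 1 − (1 − 0.802519)(1 − 0.950981) = 0.9903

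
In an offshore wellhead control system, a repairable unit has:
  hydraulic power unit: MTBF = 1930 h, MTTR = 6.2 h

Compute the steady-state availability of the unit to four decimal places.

0.9968

A(hydraulic power unit) = MTBF/(MTBF+MTTR) = 1930/(1930+6.2) = 0.9968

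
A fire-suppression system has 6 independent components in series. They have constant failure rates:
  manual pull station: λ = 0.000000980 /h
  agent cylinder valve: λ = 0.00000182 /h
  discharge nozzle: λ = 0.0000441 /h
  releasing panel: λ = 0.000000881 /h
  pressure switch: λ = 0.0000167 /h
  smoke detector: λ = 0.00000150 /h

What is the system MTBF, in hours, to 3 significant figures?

15200

Series of exponential components: λ_sys = Σ λ_i
λ_sys = 0.000000980 + 0.00000182 + 0.0000441 + 0.000000881 + 0.0000167 + 0.00000150 = 6.5981e-05 /h
MTBF = 1 / λ_sys = 15200 h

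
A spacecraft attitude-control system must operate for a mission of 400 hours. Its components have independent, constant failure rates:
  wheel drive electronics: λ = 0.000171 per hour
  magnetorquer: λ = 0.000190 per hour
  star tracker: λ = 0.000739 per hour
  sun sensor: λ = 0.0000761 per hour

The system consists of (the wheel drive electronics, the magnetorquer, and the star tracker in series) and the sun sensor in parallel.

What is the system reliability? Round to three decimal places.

R(wheel drive electronics) = exp(−0.000171 × 400) = 0.93389
R(magnetorquer) = exp(−0.000190 × 400) = 0.92682
R(star tracker) = exp(−0.000739 × 400) = 0.74409
R(sun sensor) = exp(−0.0000761 × 400) = 0.97002
Series (wheel drive electronics, magnetorquer, and star tracker): 0.93389 × 0.92682 × 0.74409 = 0.64405
Parallel ([0.64405] and sun sensor): 1 − (1 − 0.64405)(1 − 0.97002) = 0.989

0.989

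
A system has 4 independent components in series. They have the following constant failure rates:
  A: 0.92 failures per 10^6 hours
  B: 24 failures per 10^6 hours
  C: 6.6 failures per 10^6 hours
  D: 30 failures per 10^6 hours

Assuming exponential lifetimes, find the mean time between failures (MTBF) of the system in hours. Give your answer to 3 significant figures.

Series of exponential components: λ_sys = Σ λ_i
λ_sys = 0.00000092 + 0.000024 + 0.0000066 + 0.000030 = 6.1520e-05 /h
MTBF = 1 / λ_sys = 16300 h

16300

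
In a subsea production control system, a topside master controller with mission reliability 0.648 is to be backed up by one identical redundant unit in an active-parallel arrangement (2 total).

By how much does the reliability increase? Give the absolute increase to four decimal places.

0.2281

R_before = 0.648
R_after = 1 − (1 − 0.648)^2 = 0.8761
ΔR = 0.8761 − 0.648 = 0.2281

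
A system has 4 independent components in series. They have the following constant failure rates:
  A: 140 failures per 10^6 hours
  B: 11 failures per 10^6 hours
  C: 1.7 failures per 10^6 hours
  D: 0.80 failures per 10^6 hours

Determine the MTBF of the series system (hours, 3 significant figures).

6510

Series of exponential components: λ_sys = Σ λ_i
λ_sys = 0.00014 + 0.000011 + 0.0000017 + 0.00000080 = 1.5350e-04 /h
MTBF = 1 / λ_sys = 6510 h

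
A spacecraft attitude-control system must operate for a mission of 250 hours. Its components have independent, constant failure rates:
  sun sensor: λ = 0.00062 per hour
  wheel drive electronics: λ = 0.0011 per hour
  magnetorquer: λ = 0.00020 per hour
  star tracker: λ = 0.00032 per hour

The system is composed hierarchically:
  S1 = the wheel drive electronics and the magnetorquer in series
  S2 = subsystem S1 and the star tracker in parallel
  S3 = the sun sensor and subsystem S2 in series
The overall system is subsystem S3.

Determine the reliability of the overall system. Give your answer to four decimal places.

R(sun sensor) = exp(−0.00062 × 250) = 0.856415
R(wheel drive electronics) = exp(−0.0011 × 250) = 0.759572
R(magnetorquer) = exp(−0.00020 × 250) = 0.951229
R(star tracker) = exp(−0.00032 × 250) = 0.923116
Series (wheel drive electronics and magnetorquer): 0.759572 × 0.951229 = 0.722527
Parallel ([0.722527] and star tracker): 1 − (1 − 0.722527)(1 − 0.923116) = 0.978667
Series (sun sensor and [0.978667]): 0.856415 × 0.978667 = 0.8381

0.8381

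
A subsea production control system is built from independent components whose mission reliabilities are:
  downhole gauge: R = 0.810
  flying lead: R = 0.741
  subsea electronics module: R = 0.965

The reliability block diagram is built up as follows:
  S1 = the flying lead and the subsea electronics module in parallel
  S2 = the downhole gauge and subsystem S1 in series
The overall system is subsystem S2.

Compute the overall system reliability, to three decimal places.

Parallel (flying lead and subsea electronics module): 1 − (1 − 0.74100)(1 − 0.96500) = 0.99094
Series (downhole gauge and [0.99094]): 0.81000 × 0.99094 = 0.803

0.803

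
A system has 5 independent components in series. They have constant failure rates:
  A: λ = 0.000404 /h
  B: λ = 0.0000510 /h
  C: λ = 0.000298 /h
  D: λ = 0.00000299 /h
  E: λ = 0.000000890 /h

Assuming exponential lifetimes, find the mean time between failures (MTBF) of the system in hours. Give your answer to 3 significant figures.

1320

Series of exponential components: λ_sys = Σ λ_i
λ_sys = 0.000404 + 0.0000510 + 0.000298 + 0.00000299 + 0.000000890 = 7.5688e-04 /h
MTBF = 1 / λ_sys = 1320 h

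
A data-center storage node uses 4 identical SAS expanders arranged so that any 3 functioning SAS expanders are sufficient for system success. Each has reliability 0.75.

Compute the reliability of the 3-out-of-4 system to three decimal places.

R = Σ_{i=3}^{4} C(4,i) p^i (1−p)^{4−i} with p = 0.75
C(4,3)·0.75^3·0.25^1 = 0.42188
C(4,4)·0.75^4·0.25^0 = 0.31641
Sum = 0.738

0.738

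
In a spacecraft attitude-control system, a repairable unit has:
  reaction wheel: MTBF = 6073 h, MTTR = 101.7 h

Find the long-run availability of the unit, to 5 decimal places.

A(reaction wheel) = MTBF/(MTBF+MTTR) = 6073/(6073+101.7) = 0.98353

0.98353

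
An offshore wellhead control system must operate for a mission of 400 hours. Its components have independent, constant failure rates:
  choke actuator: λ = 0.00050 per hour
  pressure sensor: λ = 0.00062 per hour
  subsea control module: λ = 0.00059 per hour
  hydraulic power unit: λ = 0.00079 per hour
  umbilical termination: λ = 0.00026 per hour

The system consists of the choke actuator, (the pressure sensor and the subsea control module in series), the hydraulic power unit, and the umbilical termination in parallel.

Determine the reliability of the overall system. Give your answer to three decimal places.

0.998

R(choke actuator) = exp(−0.00050 × 400) = 0.81873
R(pressure sensor) = exp(−0.00062 × 400) = 0.78036
R(subsea control module) = exp(−0.00059 × 400) = 0.78978
R(hydraulic power unit) = exp(−0.00079 × 400) = 0.72906
R(umbilical termination) = exp(−0.00026 × 400) = 0.90123
Series (pressure sensor and subsea control module): 0.78036 × 0.78978 = 0.61631
Parallel (choke actuator, [0.61631], hydraulic power unit, and umbilical termination): 1 − (1 − 0.81873)(1 − 0.61631)(1 − 0.72906)(1 − 0.90123) = 0.998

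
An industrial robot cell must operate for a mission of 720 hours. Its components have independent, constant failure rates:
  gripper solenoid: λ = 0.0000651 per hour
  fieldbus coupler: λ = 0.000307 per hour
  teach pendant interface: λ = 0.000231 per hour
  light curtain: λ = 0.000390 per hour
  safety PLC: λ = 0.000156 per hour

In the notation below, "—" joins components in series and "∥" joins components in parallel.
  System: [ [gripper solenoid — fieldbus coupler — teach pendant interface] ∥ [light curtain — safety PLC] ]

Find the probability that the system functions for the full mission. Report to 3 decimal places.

R(gripper solenoid) = exp(−0.0000651 × 720) = 0.95421
R(fieldbus coupler) = exp(−0.000307 × 720) = 0.80168
R(teach pendant interface) = exp(−0.000231 × 720) = 0.84678
R(light curtain) = exp(−0.000390 × 720) = 0.75518
R(safety PLC) = exp(−0.000156 × 720) = 0.89376
Series (gripper solenoid, fieldbus coupler, and teach pendant interface): 0.95421 × 0.80168 × 0.84678 = 0.64776
Series (light curtain and safety PLC): 0.75518 × 0.89376 = 0.67495
Parallel ([0.64776] and [0.67495]): 1 − (1 − 0.64776)(1 − 0.67495) = 0.886

0.886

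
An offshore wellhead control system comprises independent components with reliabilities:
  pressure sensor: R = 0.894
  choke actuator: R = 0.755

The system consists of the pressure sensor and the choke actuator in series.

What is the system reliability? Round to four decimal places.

Series (pressure sensor and choke actuator): 0.894000 × 0.755000 = 0.6750

0.6750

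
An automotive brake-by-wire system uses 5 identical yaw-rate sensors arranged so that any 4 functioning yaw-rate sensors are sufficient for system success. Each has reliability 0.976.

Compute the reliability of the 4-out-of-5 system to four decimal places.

R = Σ_{i=4}^{5} C(5,i) p^i (1−p)^{5−i} with p = 0.976
C(5,4)·0.976^4·0.024^1 = 0.108888
C(5,5)·0.976^5·0.024^0 = 0.885623
Sum = 0.9945

0.9945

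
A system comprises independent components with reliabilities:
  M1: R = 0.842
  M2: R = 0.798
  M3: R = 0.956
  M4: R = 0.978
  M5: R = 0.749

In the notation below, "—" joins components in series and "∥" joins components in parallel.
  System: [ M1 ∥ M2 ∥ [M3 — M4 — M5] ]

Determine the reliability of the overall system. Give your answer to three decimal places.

0.990

Series (M3, M4, and M5): 0.95600 × 0.97800 × 0.74900 = 0.70029
Parallel (M1, M2, and [0.70029]): 1 − (1 − 0.84200)(1 − 0.79800)(1 − 0.70029) = 0.990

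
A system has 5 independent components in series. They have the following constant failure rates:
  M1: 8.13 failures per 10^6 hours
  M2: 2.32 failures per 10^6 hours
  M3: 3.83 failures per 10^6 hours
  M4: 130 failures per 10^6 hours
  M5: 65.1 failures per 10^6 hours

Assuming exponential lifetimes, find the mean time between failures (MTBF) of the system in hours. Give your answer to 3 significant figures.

Series of exponential components: λ_sys = Σ λ_i
λ_sys = 0.00000813 + 0.00000232 + 0.00000383 + 0.000130 + 0.0000651 = 2.0938e-04 /h
MTBF = 1 / λ_sys = 4780 h

4780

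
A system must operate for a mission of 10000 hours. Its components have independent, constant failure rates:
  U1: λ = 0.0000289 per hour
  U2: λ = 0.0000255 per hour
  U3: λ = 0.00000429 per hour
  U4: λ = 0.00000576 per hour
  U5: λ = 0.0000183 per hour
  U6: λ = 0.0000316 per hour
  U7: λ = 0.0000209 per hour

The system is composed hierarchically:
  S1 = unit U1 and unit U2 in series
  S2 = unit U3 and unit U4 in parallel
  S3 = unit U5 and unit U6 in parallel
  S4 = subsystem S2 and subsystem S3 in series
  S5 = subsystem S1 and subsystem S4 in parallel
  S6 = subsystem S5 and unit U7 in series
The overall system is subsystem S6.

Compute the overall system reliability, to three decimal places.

0.795

R(U1) = exp(−0.0000289 × 10000) = 0.74901
R(U2) = exp(−0.0000255 × 10000) = 0.77492
R(U3) = exp(−0.00000429 × 10000) = 0.95801
R(U4) = exp(−0.00000576 × 10000) = 0.94403
R(U5) = exp(−0.0000183 × 10000) = 0.83277
R(U6) = exp(−0.0000316 × 10000) = 0.72906
R(U7) = exp(−0.0000209 × 10000) = 0.81140
Series (U1 and U2): 0.74901 × 0.77492 = 0.58042
Parallel (U3 and U4): 1 − (1 − 0.95801)(1 − 0.94403) = 0.99765
Parallel (U5 and U6): 1 − (1 − 0.83277)(1 − 0.72906) = 0.95469
Series ([0.99765] and [0.95469]): 0.99765 × 0.95469 = 0.95245
Parallel ([0.58042] and [0.95245]): 1 − (1 − 0.58042)(1 − 0.95245) = 0.98005
Series ([0.98005] and U7): 0.98005 × 0.81140 = 0.795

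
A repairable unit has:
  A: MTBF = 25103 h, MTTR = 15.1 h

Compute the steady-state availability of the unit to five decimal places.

0.99940

A(A) = MTBF/(MTBF+MTTR) = 25103/(25103+15.1) = 0.99940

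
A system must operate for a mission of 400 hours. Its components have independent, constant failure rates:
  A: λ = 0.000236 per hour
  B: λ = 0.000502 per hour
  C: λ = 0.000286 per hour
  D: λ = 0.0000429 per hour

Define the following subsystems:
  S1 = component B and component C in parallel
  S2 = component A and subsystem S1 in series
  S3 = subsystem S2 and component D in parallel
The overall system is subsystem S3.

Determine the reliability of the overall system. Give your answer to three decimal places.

R(A) = exp(−0.000236 × 400) = 0.90992
R(B) = exp(−0.000502 × 400) = 0.81808
R(C) = exp(−0.000286 × 400) = 0.89190
R(D) = exp(−0.0000429 × 400) = 0.98299
Parallel (B and C): 1 − (1 − 0.81808)(1 − 0.89190) = 0.98033
Series (A and [0.98033]): 0.90992 × 0.98033 = 0.89202
Parallel ([0.89202] and D): 1 − (1 − 0.89202)(1 − 0.98299) = 0.998

0.998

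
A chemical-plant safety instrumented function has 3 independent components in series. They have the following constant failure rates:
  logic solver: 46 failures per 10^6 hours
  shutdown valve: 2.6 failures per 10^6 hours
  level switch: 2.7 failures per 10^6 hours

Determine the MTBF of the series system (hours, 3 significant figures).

19500

Series of exponential components: λ_sys = Σ λ_i
λ_sys = 0.000046 + 0.0000026 + 0.0000027 = 5.1300e-05 /h
MTBF = 1 / λ_sys = 19500 h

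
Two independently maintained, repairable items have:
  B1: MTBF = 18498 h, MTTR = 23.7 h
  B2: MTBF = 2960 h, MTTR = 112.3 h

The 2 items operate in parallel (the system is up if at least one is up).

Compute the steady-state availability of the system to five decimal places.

A(B1) = MTBF/(MTBF+MTTR) = 18498/(18498+23.7) = 0.998720
A(B2) = MTBF/(MTBF+MTTR) = 2960/(2960+112.3) = 0.963448
Parallel availability: 1 − (1 − 0.998720)(1 − 0.963448) = 0.99995

0.99995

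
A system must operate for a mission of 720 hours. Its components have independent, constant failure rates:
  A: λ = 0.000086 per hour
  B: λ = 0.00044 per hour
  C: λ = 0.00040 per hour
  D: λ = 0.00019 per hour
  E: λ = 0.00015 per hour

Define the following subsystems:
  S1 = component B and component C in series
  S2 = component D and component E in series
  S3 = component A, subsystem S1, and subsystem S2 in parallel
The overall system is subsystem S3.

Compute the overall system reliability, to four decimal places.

0.9941

R(A) = exp(−0.000086 × 720) = 0.939958
R(B) = exp(−0.00044 × 720) = 0.728476
R(C) = exp(−0.00040 × 720) = 0.749762
R(D) = exp(−0.00019 × 720) = 0.872145
R(E) = exp(−0.00015 × 720) = 0.897628
Series (B and C): 0.728476 × 0.749762 = 0.546184
Series (D and E): 0.872145 × 0.897628 = 0.782862
Parallel (A, [0.546184], and [0.782862]): 1 − (1 − 0.939958)(1 − 0.546184)(1 − 0.782862) = 0.9941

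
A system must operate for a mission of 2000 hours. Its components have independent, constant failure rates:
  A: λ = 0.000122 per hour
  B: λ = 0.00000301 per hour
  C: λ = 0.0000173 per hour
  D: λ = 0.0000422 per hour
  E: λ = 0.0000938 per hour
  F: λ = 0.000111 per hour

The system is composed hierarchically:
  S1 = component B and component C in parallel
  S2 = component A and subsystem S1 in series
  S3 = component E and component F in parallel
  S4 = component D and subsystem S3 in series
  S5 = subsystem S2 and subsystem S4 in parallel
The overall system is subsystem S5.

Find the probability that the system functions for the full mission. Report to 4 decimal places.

R(A) = exp(−0.000122 × 2000) = 0.783488
R(B) = exp(−0.00000301 × 2000) = 0.993998
R(C) = exp(−0.0000173 × 2000) = 0.965992
R(D) = exp(−0.0000422 × 2000) = 0.919064
R(E) = exp(−0.0000938 × 2000) = 0.828946
R(F) = exp(−0.000111 × 2000) = 0.800915
Parallel (B and C): 1 − (1 − 0.993998)(1 − 0.965992) = 0.999796
Series (A and [0.999796]): 0.783488 × 0.999796 = 0.783328
Parallel (E and F): 1 − (1 − 0.828946)(1 − 0.800915) = 0.965946
Series (D and [0.965946]): 0.919064 × 0.965946 = 0.887766
Parallel ([0.783328] and [0.887766]): 1 − (1 − 0.783328)(1 − 0.887766) = 0.9757

0.9757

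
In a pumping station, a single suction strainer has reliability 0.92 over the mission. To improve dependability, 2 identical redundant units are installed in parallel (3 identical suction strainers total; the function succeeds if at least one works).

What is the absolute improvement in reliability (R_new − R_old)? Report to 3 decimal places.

0.079

R_before = 0.92
R_after = 1 − (1 − 0.92)^3 = 0.999
ΔR = 0.999 − 0.92 = 0.079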